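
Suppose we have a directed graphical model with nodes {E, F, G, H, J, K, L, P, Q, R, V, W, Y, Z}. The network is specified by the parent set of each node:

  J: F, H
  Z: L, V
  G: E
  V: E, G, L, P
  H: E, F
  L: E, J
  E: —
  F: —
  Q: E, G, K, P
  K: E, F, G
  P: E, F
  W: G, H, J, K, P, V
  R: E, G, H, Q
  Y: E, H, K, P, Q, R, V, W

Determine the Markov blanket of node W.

{E, G, H, J, K, P, Q, R, V, Y}

A node's Markov blanket = Pa ∪ Ch ∪ (parents of Ch other than the node itself).
W has parents G, H, J, K, P, V.
W's children: Y.
Parents of each child, excluding W:
  Y's other parents are E, H, K, P, Q, R, V.
So the Markov blanket of W is {E, G, H, J, K, P, Q, R, V, Y}.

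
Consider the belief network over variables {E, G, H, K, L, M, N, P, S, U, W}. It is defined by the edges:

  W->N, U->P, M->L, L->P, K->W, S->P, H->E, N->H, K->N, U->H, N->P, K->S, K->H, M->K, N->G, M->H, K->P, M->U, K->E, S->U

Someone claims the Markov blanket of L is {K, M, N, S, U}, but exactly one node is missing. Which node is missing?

The Markov blanket of a node is its parents, its children, and the other parents of its children.
L's parents: M.
Children of L: P.
Co-parents of L (other parents of its children):
  P: K, N, S, U
MB(L) = {K, M, N, P, S, U}.
Comparing with the claimed set, P is missing.

P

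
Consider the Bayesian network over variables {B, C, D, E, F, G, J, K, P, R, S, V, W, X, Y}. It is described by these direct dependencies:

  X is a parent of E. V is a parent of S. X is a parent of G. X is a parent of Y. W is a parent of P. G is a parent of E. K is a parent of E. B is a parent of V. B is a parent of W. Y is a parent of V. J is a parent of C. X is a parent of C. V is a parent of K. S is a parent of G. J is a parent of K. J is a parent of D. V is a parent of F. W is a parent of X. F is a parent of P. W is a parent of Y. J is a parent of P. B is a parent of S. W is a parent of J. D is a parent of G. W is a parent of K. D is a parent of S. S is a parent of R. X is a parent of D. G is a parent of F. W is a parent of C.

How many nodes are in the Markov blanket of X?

9

X's children: C, D, E, G, Y.
Pa(X) = {W}.
Co-parents of X (other parents of its children):
  Y: W
  D: J
  C: J, W
  G: D, S
  E: G, K
MB(X) = {C, D, E, G, J, K, S, W, Y}, which has 9 nodes.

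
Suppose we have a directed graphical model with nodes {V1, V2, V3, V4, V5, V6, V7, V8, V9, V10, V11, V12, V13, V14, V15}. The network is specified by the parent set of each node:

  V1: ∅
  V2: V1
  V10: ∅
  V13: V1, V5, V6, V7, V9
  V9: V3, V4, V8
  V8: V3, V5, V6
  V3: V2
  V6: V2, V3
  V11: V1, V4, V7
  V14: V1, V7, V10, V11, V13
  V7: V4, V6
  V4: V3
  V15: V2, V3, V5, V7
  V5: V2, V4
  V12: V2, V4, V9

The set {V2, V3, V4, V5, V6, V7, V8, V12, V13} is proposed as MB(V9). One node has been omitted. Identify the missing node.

By definition, MB(V9) is built from V9's parents, V9's children, and the co-parents of V9.
V9 has parents V3, V4, V8.
V9 has children V12, V13.
For each child, the remaining parents (spouses of V9):
  parents(V12) \ {V9} = {V2, V4}.
  parents(V13) \ {V9} = {V1, V5, V6, V7}.
MB(V9) = {V1, V2, V3, V4, V5, V6, V7, V8, V12, V13}.
Comparing with the claimed set, V1 is missing.

V1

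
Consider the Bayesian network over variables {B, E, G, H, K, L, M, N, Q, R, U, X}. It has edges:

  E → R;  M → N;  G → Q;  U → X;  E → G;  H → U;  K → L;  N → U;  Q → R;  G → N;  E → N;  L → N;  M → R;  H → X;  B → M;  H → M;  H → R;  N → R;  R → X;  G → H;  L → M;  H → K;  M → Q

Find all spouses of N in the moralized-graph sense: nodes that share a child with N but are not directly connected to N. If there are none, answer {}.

{H, Q}

Children of N: R, U.
  R also has parents E, H, M, Q.
  U also has parent H.
Excluding nodes already adjacent to N (E, G, L, M, R, U), the co-parent-only contribution is {H, Q}.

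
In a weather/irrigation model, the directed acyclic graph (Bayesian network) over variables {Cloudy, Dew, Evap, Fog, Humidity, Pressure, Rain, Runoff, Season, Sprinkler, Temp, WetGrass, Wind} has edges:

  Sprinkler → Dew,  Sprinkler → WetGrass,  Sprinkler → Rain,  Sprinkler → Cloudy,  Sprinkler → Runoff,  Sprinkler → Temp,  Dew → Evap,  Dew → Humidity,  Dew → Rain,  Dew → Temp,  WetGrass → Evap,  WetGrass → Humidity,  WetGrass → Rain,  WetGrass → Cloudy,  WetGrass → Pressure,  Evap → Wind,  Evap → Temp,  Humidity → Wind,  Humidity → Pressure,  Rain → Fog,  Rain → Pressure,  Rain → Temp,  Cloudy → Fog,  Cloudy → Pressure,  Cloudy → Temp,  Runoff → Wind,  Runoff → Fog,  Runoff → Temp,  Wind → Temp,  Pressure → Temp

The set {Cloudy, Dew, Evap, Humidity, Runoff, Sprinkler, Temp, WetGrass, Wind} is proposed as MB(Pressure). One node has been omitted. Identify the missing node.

Rain

Pressure's parents: Cloudy, Humidity, Rain, WetGrass.
Pressure's children: Temp.
For each child, the remaining parents (spouses of Pressure):
  Temp: Cloudy, Dew, Evap, Rain, Runoff, Sprinkler, Wind
MB(Pressure) = {Cloudy, Dew, Evap, Humidity, Rain, Runoff, Sprinkler, Temp, WetGrass, Wind}.
Comparing with the claimed set, Rain is missing.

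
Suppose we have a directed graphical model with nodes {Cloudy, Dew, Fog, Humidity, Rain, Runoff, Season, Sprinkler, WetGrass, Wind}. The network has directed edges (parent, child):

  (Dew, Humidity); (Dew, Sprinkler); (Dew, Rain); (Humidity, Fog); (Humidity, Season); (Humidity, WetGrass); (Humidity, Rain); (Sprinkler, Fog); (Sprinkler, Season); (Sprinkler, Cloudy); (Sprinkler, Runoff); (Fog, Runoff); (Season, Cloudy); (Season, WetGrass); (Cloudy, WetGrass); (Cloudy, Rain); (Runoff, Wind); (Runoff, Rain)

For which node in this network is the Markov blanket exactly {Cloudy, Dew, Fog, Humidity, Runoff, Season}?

The target node must have every member of {Cloudy, Dew, Fog, Humidity, Runoff, Season} as a parent, child, or co-parent, and no others.
Parents of Sprinkler: Dew; children: Cloudy, Fog, Runoff, Season; co-parents: Fog, Humidity, Season.
These exactly cover the given set, so the node is Sprinkler.

Sprinkler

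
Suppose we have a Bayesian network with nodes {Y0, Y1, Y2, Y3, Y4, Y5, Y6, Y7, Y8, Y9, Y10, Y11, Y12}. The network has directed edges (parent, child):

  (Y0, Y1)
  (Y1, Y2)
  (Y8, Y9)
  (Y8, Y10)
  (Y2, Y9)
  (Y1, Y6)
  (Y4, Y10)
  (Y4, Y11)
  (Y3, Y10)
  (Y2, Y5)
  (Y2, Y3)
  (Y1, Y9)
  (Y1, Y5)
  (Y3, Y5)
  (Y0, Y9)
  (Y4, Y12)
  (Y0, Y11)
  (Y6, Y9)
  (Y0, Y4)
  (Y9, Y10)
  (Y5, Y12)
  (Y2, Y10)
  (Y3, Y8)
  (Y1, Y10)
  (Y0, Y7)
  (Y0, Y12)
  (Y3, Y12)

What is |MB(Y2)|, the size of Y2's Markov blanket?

9

Recall MB(v) = parents ∪ children ∪ spouses, where spouses are the other parents of v's children.
Children of Y2: Y3, Y5, Y9, Y10.
Y2 has parent Y1.
Other parents of Y2's children:
  Y3 has no other parent.
  Y5's other parents are Y1, Y3.
  Y9's other parents are Y0, Y1, Y6, Y8.
  parents(Y10) \ {Y2} = {Y1, Y3, Y4, Y8, Y9}.
MB(Y2) = {Y0, Y1, Y3, Y4, Y5, Y6, Y8, Y9, Y10}, which has 9 nodes.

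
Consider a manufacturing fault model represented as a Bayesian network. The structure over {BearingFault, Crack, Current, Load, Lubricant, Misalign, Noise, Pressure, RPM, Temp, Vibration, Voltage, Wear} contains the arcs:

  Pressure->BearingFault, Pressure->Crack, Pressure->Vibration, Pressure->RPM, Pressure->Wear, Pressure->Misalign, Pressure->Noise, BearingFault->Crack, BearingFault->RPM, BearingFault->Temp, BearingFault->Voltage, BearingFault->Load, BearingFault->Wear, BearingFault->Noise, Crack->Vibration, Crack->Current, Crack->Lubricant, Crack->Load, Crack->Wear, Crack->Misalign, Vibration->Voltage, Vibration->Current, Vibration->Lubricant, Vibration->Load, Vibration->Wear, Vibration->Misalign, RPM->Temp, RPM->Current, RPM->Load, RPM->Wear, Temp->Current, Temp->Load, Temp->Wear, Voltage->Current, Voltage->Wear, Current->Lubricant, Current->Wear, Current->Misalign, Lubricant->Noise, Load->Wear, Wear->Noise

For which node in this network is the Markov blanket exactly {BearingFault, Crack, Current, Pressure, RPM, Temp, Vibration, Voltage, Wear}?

Load

The target node must have every member of {BearingFault, Crack, Current, Pressure, RPM, Temp, Vibration, Voltage, Wear} as a parent, child, or co-parent, and no others.
Parents of Load: BearingFault, Crack, RPM, Temp, Vibration; children: Wear; co-parents: BearingFault, Crack, Current, Pressure, RPM, Temp, Vibration, Voltage.
These exactly cover the given set, so the node is Load.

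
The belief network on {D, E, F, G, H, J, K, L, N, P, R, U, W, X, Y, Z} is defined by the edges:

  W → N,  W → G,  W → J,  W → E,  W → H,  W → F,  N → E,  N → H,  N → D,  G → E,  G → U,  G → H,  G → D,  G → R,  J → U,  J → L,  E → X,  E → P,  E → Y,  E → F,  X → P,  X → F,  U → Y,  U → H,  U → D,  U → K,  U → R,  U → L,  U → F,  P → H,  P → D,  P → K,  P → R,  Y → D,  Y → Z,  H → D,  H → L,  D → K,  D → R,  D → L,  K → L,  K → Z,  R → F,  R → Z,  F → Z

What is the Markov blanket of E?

E's parents: G, N, W.
E has children F, P, X, Y.
For each child, the remaining parents (spouses of E):
  X has no other parent.
  parents(P) \ {E} = {X}.
  parents(Y) \ {E} = {U}.
  F also has parents R, U, W, X.
Taking the union gives {F, G, N, P, R, U, W, X, Y}.

{F, G, N, P, R, U, W, X, Y}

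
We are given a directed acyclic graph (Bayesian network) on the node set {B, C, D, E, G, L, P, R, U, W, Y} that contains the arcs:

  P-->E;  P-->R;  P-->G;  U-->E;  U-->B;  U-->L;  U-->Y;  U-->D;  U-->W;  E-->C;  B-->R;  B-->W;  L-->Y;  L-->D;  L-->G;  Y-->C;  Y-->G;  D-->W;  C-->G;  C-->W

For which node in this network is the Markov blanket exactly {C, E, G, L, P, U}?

The target node must have every member of {C, E, G, L, P, U} as a parent, child, or co-parent, and no others.
Parents of Y: L, U; children: C, G; co-parents: C, E, L, P.
These exactly cover the given set, so the node is Y.

Y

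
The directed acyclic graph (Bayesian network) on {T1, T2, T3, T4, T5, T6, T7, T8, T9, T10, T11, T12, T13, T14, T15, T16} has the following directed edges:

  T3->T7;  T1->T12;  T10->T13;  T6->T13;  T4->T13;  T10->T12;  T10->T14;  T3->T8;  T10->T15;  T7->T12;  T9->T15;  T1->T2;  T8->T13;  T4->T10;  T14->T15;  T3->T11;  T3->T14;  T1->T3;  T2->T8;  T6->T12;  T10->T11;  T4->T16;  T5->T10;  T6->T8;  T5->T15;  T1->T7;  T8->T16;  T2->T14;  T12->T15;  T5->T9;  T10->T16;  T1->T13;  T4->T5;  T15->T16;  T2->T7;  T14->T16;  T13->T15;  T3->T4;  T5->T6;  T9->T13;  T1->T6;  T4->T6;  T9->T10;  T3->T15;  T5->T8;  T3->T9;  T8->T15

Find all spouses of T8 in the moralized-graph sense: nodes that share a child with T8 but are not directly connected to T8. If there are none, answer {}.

Children of T8: T13, T15, T16.
  T13: T1, T4, T6, T9, T10
  T15: T3, T5, T9, T10, T12, T13, T14
  T16: T4, T10, T14, T15
Excluding nodes already adjacent to T8 (T2, T3, T5, T6, T13, T15, T16), the co-parent-only contribution is {T1, T4, T9, T10, T12, T14}.

{T1, T4, T9, T10, T12, T14}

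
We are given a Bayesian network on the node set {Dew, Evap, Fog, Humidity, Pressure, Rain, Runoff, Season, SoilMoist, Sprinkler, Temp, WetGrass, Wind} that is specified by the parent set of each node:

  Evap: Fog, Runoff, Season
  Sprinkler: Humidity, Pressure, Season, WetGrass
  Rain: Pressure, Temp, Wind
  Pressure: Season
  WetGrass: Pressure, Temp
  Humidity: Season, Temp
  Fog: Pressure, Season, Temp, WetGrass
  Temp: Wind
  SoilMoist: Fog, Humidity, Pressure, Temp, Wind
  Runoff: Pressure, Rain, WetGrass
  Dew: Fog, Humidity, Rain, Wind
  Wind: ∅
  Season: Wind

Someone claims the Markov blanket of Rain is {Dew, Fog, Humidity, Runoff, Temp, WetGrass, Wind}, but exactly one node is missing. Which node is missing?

A node's Markov blanket = Pa ∪ Ch ∪ (parents of Ch other than the node itself).
Parents of Rain: Pressure, Temp, Wind.
Rain has children Dew, Runoff.
Co-parents of Rain (other parents of its children):
  Runoff's other parents are Pressure, WetGrass.
  Dew also has parents Fog, Humidity, Wind.
MB(Rain) = {Dew, Fog, Humidity, Pressure, Runoff, Temp, WetGrass, Wind}.
Comparing with the claimed set, Pressure is missing.

Pressure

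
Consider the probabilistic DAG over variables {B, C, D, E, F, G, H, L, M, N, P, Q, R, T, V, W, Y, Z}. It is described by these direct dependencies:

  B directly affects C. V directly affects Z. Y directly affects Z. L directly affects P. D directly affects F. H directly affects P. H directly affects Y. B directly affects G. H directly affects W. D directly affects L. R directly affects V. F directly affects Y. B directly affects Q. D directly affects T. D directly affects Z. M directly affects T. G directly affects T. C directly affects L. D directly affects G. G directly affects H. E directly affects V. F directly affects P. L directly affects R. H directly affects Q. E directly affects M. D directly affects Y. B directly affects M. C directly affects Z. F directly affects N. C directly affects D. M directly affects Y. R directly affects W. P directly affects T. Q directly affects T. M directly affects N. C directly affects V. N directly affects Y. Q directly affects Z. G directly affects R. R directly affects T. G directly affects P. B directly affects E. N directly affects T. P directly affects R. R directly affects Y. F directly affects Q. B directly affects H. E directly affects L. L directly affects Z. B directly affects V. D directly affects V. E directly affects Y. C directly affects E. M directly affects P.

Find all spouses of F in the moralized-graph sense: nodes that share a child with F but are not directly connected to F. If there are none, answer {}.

{B, E, G, H, L, M, R}

Children of F: N, P, Q, Y.
  N's other parent is M.
  P's other parents are G, H, L, M.
  parents(Q) \ {F} = {B, H}.
  parents(Y) \ {F} = {D, E, H, M, N, R}.
Excluding nodes already adjacent to F (D, N, P, Q, Y), the co-parent-only contribution is {B, E, G, H, L, M, R}.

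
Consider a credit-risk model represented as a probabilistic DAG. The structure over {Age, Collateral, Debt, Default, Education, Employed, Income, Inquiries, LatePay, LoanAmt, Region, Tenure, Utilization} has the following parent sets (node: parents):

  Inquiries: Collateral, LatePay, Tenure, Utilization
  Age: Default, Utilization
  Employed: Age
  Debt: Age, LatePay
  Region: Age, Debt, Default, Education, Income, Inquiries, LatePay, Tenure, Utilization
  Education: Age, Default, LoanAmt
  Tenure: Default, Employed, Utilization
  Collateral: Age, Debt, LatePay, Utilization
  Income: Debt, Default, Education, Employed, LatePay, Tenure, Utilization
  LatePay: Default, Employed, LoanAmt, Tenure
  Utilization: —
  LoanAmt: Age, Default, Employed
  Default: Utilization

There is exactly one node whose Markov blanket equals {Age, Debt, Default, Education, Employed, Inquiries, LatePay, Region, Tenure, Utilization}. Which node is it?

Income

The target node must have every member of {Age, Debt, Default, Education, Employed, Inquiries, LatePay, Region, Tenure, Utilization} as a parent, child, or co-parent, and no others.
Parents of Income: Debt, Default, Education, Employed, LatePay, Tenure, Utilization; children: Region; co-parents: Age, Debt, Default, Education, Inquiries, LatePay, Tenure, Utilization.
These exactly cover the given set, so the node is Income.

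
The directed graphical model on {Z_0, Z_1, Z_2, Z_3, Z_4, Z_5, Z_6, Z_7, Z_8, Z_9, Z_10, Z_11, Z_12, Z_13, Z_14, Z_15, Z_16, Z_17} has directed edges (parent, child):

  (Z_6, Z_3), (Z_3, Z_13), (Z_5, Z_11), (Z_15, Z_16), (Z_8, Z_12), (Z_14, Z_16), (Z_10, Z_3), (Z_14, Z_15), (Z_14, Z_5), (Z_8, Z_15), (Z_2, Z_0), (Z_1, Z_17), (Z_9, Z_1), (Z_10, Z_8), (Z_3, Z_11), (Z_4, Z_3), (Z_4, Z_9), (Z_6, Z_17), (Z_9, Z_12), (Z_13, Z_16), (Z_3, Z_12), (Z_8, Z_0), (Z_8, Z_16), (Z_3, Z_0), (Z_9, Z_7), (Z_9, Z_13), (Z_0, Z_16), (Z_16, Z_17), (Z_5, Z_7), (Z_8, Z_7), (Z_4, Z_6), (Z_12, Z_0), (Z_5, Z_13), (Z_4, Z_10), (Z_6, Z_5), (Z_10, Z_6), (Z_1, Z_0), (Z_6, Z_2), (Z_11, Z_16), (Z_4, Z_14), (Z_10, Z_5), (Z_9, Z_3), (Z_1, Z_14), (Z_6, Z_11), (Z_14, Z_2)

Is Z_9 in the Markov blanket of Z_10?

Z_9 is a co-parent of Z_10: both are parents of Z_3.
So Z_9 ∈ MB(Z_10).

Yes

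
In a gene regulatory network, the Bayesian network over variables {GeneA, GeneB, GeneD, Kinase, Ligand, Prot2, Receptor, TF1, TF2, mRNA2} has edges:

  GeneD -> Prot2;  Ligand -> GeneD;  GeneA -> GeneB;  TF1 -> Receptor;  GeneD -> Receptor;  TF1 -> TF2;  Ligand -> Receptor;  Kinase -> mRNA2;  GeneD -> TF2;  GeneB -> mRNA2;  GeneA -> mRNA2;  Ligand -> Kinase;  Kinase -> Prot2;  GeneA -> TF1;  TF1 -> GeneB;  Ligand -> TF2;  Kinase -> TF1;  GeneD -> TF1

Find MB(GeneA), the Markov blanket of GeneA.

Ch(GeneA) = {GeneB, TF1, mRNA2}.
GeneA's parents: none.
Parents of each child, excluding GeneA:
  parents(TF1) \ {GeneA} = {GeneD, Kinase}.
  GeneB also has parent TF1.
  mRNA2 also has parents GeneB, Kinase.
Union: {} ∪ {GeneB, TF1, mRNA2} ∪ {GeneB, GeneD, Kinase, TF1} = {GeneB, GeneD, Kinase, TF1, mRNA2}.

{GeneB, GeneD, Kinase, TF1, mRNA2}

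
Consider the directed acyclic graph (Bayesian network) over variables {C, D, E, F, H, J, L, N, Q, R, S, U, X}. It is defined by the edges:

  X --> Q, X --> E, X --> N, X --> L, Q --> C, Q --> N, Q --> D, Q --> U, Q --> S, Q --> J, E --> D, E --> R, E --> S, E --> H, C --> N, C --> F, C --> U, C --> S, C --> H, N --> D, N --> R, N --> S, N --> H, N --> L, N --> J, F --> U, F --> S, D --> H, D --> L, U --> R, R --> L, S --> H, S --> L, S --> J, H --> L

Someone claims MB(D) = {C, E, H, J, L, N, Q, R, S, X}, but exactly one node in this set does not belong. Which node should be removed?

J

A node's Markov blanket = Pa ∪ Ch ∪ (parents of Ch other than the node itself).
Pa(D) = {E, N, Q}.
D has children H, L.
Parents of each child, excluding D:
  H: C, E, N, S
  L: H, N, R, S, X
MB(D) = {C, E, H, L, N, Q, R, S, X}.
J is neither a parent, child, nor co-parent of D, so it does not belong.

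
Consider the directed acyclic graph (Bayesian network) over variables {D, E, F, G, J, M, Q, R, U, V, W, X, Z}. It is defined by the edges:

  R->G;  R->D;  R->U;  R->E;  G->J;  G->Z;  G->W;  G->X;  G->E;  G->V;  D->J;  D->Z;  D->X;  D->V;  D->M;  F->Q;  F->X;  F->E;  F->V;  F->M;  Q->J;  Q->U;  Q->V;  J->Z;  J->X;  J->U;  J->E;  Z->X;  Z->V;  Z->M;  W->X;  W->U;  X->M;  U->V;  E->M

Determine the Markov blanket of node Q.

{D, F, G, J, R, U, V, W, Z}

A node's Markov blanket = Pa ∪ Ch ∪ (parents of Ch other than the node itself).
Q has children J, U, V.
Pa(Q) = {F}.
Parents of each child, excluding Q:
  J: D, G
  U: J, R, W
  V: D, F, G, U, Z
Taking the union gives {D, F, G, J, R, U, V, W, Z}.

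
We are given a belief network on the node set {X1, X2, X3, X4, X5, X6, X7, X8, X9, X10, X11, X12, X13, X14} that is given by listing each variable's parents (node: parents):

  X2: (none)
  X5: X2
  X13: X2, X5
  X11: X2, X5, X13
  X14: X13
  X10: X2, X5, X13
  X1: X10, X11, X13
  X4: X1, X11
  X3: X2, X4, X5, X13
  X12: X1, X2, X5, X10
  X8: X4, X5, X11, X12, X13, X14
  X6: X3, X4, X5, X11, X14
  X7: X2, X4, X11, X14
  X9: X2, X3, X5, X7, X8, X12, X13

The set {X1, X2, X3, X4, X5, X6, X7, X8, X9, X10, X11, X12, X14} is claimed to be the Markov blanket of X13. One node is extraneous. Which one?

X6

Recall MB(v) = parents ∪ children ∪ spouses, where spouses are the other parents of v's children.
Children of X13: X1, X3, X8, X9, X10, X11, X14.
Parents of X13: X2, X5.
Co-parents of X13 (other parents of its children):
  X11's other parents are X2, X5.
  X14 has no other parent.
  parents(X10) \ {X13} = {X2, X5}.
  X1 also has parents X10, X11.
  X3 also has parents X2, X4, X5.
  X8's other parents are X4, X5, X11, X12, X14.
  parents(X9) \ {X13} = {X2, X3, X5, X7, X8, X12}.
MB(X13) = {X1, X2, X3, X4, X5, X7, X8, X9, X10, X11, X12, X14}.
X6 is neither a parent, child, nor co-parent of X13, so it does not belong.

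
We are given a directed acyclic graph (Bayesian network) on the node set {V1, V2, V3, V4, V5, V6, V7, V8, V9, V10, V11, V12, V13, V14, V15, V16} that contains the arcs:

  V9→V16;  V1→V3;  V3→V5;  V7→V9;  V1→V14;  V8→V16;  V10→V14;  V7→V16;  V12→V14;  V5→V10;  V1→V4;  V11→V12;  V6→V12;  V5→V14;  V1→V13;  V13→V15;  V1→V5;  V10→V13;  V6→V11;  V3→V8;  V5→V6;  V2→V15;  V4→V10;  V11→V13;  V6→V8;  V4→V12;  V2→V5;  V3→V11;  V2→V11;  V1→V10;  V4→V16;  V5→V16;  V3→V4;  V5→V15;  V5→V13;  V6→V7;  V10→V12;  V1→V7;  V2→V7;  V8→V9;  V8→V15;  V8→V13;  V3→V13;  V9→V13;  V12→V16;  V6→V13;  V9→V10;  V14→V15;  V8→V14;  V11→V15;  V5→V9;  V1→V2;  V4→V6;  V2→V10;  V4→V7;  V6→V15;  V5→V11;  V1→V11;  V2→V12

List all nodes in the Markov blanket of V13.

The Markov blanket of a node is its parents, its children, and the other parents of its children.
V13 has parents V1, V3, V5, V6, V8, V9, V10, V11.
Ch(V13) = {V15}.
Other parents of V13's children:
  V15: V2, V5, V6, V8, V11, V14
Union: {V1, V3, V5, V6, V8, V9, V10, V11} ∪ {V15} ∪ {V2, V5, V6, V8, V11, V14} = {V1, V2, V3, V5, V6, V8, V9, V10, V11, V14, V15}.

{V1, V2, V3, V5, V6, V8, V9, V10, V11, V14, V15}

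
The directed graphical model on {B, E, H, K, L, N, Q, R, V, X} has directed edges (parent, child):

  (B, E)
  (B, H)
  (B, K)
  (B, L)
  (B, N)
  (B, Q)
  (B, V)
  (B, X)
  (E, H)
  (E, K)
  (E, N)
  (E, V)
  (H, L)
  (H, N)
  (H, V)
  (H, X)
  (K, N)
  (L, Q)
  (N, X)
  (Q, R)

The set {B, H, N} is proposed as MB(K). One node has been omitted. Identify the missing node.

E

Recall MB(v) = parents ∪ children ∪ spouses, where spouses are the other parents of v's children.
K has parents B, E.
K's children: N.
For each child, the remaining parents (spouses of K):
  N: B, E, H
MB(K) = {B, E, H, N}.
Comparing with the claimed set, E is missing.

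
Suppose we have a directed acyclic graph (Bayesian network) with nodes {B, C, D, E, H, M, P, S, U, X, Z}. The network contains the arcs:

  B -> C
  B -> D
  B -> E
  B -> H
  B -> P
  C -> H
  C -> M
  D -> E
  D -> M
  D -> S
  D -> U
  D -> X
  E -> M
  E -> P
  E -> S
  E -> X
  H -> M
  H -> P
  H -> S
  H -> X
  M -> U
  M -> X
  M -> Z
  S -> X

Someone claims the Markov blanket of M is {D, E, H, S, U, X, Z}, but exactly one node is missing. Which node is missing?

C

Recall MB(v) = parents ∪ children ∪ spouses, where spouses are the other parents of v's children.
Parents of M: C, D, E, H.
Ch(M) = {U, X, Z}.
For each child, the remaining parents (spouses of M):
  U also has parent D.
  parents(X) \ {M} = {D, E, H, S}.
  Z has no other parent.
MB(M) = {C, D, E, H, S, U, X, Z}.
Comparing with the claimed set, C is missing.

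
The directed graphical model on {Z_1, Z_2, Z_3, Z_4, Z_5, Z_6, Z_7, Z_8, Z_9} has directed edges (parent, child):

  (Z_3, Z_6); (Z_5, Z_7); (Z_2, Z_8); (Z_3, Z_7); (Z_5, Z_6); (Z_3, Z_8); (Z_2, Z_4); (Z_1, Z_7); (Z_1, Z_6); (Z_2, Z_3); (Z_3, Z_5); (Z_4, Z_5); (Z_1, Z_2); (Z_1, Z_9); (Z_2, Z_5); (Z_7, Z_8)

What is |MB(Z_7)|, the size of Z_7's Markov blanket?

5

Pa(Z_7) = {Z_1, Z_3, Z_5}.
Z_7 has child Z_8.
Co-parents of Z_7 (other parents of its children):
  Z_8: Z_2, Z_3
MB(Z_7) = {Z_1, Z_2, Z_3, Z_5, Z_8}, which has 5 nodes.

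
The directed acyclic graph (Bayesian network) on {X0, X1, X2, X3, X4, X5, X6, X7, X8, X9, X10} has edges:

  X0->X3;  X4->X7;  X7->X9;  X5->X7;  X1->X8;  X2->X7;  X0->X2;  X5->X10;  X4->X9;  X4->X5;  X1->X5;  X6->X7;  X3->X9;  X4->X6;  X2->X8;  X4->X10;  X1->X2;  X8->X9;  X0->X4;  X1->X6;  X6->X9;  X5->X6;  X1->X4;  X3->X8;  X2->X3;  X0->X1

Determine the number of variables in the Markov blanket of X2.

The Markov blanket of a node is its parents, its children, and the other parents of its children.
X2's parents: X0, X1.
X2's children: X3, X7, X8.
Other parents of X2's children:
  parents(X3) \ {X2} = {X0}.
  X7 also has parents X4, X5, X6.
  X8's other parents are X1, X3.
MB(X2) = {X0, X1, X3, X4, X5, X6, X7, X8}, which has 8 nodes.

8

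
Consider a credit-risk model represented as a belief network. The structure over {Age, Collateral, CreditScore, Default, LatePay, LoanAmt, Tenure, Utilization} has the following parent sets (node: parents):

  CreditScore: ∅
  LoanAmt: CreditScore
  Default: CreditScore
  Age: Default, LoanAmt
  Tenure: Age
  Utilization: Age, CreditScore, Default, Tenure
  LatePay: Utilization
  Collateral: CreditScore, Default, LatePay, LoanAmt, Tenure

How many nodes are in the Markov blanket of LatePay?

LatePay has parent Utilization.
Children of LatePay: Collateral.
For each child, the remaining parents (spouses of LatePay):
  Collateral: CreditScore, Default, LoanAmt, Tenure
MB(LatePay) = {Collateral, CreditScore, Default, LoanAmt, Tenure, Utilization}, which has 6 nodes.

6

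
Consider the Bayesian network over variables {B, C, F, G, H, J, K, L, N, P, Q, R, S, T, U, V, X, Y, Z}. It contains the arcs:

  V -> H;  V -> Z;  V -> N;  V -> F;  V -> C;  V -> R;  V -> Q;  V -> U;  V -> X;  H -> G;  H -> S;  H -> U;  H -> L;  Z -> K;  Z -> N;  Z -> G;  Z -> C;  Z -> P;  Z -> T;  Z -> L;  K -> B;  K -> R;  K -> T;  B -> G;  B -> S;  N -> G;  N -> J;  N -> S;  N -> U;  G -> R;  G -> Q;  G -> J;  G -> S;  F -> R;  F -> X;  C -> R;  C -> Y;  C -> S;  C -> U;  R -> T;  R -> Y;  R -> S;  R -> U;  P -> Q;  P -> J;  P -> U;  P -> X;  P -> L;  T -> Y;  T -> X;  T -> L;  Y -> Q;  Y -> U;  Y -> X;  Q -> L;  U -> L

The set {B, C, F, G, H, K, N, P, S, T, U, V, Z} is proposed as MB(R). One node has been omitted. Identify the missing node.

Y

Parents of R: C, F, G, K, V.
R's children: S, T, U, Y.
Other parents of R's children:
  T also has parents K, Z.
  Y also has parents C, T.
  S's other parents are B, C, G, H, N.
  U also has parents C, H, N, P, V, Y.
MB(R) = {B, C, F, G, H, K, N, P, S, T, U, V, Y, Z}.
Comparing with the claimed set, Y is missing.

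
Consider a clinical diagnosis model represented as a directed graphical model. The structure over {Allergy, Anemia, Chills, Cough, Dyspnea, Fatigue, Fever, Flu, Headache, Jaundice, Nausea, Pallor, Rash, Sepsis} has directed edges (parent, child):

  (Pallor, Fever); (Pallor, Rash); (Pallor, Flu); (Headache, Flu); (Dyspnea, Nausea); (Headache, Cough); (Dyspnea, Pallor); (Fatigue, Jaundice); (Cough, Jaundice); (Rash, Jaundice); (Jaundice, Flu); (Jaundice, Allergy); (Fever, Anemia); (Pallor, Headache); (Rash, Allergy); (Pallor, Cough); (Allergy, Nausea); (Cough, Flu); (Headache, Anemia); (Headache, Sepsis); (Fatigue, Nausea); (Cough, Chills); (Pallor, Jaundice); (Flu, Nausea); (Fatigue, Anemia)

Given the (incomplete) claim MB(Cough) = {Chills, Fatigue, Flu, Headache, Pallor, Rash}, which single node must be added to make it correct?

Jaundice

The Markov blanket of a node is its parents, its children, and the other parents of its children.
Parents of Cough: Headache, Pallor.
Cough's children: Chills, Flu, Jaundice.
For each child, the remaining parents (spouses of Cough):
  Chills has no other parent.
  Jaundice also has parents Fatigue, Pallor, Rash.
  Flu's other parents are Headache, Jaundice, Pallor.
MB(Cough) = {Chills, Fatigue, Flu, Headache, Jaundice, Pallor, Rash}.
Comparing with the claimed set, Jaundice is missing.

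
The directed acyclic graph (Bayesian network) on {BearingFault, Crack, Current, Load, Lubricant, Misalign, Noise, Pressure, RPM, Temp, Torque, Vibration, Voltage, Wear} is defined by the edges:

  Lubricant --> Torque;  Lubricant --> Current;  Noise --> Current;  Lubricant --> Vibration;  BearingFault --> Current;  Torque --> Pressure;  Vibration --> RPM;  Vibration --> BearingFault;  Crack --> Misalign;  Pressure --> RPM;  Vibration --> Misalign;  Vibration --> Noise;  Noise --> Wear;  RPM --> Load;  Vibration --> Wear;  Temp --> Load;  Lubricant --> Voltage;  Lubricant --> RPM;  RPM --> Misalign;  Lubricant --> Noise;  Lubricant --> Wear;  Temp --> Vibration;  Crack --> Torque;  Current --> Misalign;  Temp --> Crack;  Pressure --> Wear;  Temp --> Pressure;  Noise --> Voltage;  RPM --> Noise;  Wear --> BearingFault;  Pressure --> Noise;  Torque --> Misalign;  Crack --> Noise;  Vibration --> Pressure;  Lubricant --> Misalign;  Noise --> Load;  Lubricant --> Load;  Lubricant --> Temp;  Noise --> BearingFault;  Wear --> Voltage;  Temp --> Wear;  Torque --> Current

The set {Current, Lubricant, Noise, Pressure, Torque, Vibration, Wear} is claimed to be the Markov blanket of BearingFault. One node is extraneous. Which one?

A node's Markov blanket = Pa ∪ Ch ∪ (parents of Ch other than the node itself).
BearingFault has parents Noise, Vibration, Wear.
BearingFault's children: Current.
Parents of each child, excluding BearingFault:
  Current: Lubricant, Noise, Torque
MB(BearingFault) = {Current, Lubricant, Noise, Torque, Vibration, Wear}.
Pressure is neither a parent, child, nor co-parent of BearingFault, so it does not belong.

Pressure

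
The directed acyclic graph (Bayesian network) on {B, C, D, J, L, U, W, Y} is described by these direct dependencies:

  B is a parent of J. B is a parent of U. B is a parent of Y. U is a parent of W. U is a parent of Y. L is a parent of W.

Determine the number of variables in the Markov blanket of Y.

Ch(Y) = {}.
Pa(Y) = {B, U}.
With no children, Y has no spouses; the co-parent set is empty.
MB(Y) = {B, U}, which has 2 nodes.

2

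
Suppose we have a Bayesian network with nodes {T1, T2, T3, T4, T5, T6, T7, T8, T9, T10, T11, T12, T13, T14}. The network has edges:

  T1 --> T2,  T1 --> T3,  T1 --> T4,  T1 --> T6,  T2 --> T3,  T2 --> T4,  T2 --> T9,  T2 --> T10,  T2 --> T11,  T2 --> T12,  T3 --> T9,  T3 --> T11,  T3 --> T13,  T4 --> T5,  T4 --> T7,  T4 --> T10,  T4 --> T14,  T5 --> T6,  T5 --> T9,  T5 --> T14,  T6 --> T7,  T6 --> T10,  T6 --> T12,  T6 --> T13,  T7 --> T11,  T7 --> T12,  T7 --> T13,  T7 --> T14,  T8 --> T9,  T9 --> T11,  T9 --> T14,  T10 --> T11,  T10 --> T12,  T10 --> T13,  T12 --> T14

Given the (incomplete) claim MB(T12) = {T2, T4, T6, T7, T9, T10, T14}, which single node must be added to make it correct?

Ch(T12) = {T14}.
T12 has parents T2, T6, T7, T10.
Parents of each child, excluding T12:
  T14 also has parents T4, T5, T7, T9.
MB(T12) = {T2, T4, T5, T6, T7, T9, T10, T14}.
Comparing with the claimed set, T5 is missing.

T5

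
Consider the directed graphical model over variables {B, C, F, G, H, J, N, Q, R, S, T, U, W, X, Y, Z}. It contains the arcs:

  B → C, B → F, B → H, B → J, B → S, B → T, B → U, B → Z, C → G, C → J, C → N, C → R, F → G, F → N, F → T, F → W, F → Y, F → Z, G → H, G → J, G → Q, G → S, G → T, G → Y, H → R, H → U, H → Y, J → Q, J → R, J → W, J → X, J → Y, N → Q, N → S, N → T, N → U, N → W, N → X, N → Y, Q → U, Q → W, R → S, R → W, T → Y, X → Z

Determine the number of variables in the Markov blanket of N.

14

The Markov blanket of a node is its parents, its children, and the other parents of its children.
N's children: Q, S, T, U, W, X, Y.
Parents of N: C, F.
For each child, the remaining parents (spouses of N):
  Q: G, J
  S: B, G, R
  T: B, F, G
  U: B, H, Q
  W: F, J, Q, R
  X: J
  Y: F, G, H, J, T
MB(N) = {B, C, F, G, H, J, Q, R, S, T, U, W, X, Y}, which has 14 nodes.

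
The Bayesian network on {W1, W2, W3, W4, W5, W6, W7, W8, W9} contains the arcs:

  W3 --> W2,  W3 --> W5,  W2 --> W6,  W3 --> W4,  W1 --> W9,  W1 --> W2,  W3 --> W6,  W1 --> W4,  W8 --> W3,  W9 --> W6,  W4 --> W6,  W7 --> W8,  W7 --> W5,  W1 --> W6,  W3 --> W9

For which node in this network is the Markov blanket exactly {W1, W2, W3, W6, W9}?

W4

The target node must have every member of {W1, W2, W3, W6, W9} as a parent, child, or co-parent, and no others.
Parents of W4: W1, W3; children: W6; co-parents: W1, W2, W3, W9.
These exactly cover the given set, so the node is W4.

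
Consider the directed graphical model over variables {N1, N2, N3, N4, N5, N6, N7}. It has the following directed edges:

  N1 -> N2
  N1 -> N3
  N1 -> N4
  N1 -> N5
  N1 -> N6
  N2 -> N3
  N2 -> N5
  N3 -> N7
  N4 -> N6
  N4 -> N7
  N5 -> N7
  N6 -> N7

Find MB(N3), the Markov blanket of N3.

A node's Markov blanket = Pa ∪ Ch ∪ (parents of Ch other than the node itself).
Pa(N3) = {N1, N2}.
Children of N3: N7.
Parents of each child, excluding N3:
  parents(N7) \ {N3} = {N4, N5, N6}.
Union: {N1, N2} ∪ {N7} ∪ {N4, N5, N6} = {N1, N2, N4, N5, N6, N7}.

{N1, N2, N4, N5, N6, N7}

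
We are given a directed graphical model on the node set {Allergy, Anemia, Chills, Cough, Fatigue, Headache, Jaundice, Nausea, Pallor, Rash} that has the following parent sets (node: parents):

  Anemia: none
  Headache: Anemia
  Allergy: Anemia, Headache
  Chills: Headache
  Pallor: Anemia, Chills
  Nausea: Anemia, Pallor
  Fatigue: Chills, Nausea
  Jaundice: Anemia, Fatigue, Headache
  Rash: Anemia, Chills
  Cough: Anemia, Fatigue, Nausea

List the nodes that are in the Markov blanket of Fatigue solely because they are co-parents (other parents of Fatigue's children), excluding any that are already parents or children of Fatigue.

Children of Fatigue: Cough, Jaundice.
  Jaundice also has parents Anemia, Headache.
  Cough also has parents Anemia, Nausea.
Excluding nodes already adjacent to Fatigue (Chills, Cough, Jaundice, Nausea), the co-parent-only contribution is {Anemia, Headache}.

{Anemia, Headache}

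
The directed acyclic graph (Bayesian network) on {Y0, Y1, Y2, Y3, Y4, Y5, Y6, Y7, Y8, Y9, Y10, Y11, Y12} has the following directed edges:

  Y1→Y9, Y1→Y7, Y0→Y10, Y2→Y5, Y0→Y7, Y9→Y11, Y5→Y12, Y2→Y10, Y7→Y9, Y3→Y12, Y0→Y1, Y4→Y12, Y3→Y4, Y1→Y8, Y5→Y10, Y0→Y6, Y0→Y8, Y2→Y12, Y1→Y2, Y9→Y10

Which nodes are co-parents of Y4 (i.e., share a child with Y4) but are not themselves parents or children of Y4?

{Y2, Y5}

Children of Y4: Y12.
  Y12: Y2, Y3, Y5
Excluding nodes already adjacent to Y4 (Y3, Y12), the co-parent-only contribution is {Y2, Y5}.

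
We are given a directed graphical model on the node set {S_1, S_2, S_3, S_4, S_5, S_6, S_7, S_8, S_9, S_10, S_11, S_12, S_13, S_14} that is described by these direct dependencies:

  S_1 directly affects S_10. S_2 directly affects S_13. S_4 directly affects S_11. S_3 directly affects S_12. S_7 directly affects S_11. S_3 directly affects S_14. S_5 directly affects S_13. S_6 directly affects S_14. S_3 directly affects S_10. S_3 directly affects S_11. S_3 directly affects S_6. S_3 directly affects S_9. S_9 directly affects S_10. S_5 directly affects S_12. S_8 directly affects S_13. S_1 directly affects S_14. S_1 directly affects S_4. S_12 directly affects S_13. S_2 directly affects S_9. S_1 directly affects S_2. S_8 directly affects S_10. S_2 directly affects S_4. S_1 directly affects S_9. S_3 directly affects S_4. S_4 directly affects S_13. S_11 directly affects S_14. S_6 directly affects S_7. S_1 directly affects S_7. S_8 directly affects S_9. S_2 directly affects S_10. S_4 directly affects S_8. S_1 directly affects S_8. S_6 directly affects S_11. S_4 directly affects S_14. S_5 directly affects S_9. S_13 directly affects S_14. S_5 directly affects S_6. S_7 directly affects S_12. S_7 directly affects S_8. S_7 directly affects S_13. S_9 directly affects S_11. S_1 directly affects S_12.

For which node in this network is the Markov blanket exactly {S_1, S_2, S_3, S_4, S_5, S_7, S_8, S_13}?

The target node must have every member of {S_1, S_2, S_3, S_4, S_5, S_7, S_8, S_13} as a parent, child, or co-parent, and no others.
Parents of S_12: S_1, S_3, S_5, S_7; children: S_13; co-parents: S_2, S_4, S_5, S_7, S_8.
These exactly cover the given set, so the node is S_12.

S_12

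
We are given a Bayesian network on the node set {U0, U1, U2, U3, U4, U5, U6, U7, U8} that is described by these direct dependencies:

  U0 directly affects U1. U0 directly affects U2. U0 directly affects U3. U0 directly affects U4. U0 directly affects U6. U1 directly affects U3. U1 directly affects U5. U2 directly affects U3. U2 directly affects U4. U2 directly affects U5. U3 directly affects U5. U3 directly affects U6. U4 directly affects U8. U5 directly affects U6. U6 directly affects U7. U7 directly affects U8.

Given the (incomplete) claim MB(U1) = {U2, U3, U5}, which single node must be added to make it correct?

U0

Ch(U1) = {U3, U5}.
Parents of U1: U0.
Co-parents of U1 (other parents of its children):
  U3: U0, U2
  U5: U2, U3
MB(U1) = {U0, U2, U3, U5}.
Comparing with the claimed set, U0 is missing.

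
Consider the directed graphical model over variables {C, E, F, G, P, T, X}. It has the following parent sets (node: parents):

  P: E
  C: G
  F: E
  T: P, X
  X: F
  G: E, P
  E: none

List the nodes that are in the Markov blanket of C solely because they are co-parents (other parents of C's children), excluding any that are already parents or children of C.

{}

C has no children, so it has no co-parents. The set is empty.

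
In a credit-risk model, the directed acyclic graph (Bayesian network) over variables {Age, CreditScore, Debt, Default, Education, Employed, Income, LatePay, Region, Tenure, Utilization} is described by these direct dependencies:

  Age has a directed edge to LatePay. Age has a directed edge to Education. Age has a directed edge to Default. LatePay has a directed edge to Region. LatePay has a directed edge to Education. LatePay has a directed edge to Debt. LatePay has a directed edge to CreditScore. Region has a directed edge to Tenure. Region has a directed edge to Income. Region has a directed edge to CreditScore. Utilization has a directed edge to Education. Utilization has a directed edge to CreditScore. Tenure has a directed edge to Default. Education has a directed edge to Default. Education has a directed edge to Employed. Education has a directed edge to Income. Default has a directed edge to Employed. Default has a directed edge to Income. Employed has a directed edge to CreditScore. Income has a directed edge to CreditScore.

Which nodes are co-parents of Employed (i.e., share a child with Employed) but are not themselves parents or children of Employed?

Children of Employed: CreditScore.
  CreditScore also has parents Income, LatePay, Region, Utilization.
Excluding nodes already adjacent to Employed (CreditScore, Default, Education), the co-parent-only contribution is {Income, LatePay, Region, Utilization}.

{Income, LatePay, Region, Utilization}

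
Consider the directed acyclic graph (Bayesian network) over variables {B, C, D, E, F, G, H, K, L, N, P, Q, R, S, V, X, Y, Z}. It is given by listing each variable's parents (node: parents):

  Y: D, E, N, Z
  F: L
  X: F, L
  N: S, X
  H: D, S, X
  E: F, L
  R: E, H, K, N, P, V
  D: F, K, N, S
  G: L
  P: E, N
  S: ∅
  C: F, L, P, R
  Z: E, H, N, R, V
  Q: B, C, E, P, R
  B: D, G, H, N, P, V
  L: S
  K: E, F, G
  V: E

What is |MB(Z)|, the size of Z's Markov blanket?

The Markov blanket of a node is its parents, its children, and the other parents of its children.
Z's children: Y.
Parents of Z: E, H, N, R, V.
Parents of each child, excluding Z:
  Y: D, E, N
MB(Z) = {D, E, H, N, R, V, Y}, which has 7 nodes.

7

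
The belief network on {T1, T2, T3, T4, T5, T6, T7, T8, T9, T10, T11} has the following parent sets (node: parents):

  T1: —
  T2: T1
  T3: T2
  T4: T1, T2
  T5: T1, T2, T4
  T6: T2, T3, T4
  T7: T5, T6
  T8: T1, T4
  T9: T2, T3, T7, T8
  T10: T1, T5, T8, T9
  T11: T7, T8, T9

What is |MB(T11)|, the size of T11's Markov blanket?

3

Recall MB(v) = parents ∪ children ∪ spouses, where spouses are the other parents of v's children.
Parents of T11: T7, T8, T9.
T11's children: none.
With no children, T11 has no spouses; the co-parent set is empty.
MB(T11) = {T7, T8, T9}, which has 3 nodes.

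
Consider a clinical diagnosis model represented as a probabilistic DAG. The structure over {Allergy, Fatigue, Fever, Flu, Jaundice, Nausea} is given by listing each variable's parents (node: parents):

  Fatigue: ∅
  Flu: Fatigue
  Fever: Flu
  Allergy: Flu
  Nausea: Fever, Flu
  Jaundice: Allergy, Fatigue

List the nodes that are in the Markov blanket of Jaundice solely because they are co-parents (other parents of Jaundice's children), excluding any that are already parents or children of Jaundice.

{}

Jaundice has no children, so it has no co-parents. The set is empty.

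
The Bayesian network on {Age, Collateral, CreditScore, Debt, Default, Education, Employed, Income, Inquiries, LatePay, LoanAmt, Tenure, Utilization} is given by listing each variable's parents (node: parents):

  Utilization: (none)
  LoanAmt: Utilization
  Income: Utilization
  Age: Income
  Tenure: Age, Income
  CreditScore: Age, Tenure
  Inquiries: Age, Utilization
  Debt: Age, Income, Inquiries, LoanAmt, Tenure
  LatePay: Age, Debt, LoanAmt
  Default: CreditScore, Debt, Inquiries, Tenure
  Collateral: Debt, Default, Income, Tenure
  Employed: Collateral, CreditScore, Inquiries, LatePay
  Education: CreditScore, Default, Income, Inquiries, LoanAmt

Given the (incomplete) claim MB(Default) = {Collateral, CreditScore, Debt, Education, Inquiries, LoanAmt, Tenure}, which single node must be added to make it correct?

Income

Recall MB(v) = parents ∪ children ∪ spouses, where spouses are the other parents of v's children.
Pa(Default) = {CreditScore, Debt, Inquiries, Tenure}.
Children of Default: Collateral, Education.
Parents of each child, excluding Default:
  Collateral: Debt, Income, Tenure
  Education: CreditScore, Income, Inquiries, LoanAmt
MB(Default) = {Collateral, CreditScore, Debt, Education, Income, Inquiries, LoanAmt, Tenure}.
Comparing with the claimed set, Income is missing.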